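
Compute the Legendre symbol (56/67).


p = 67 is prime, so compute (56/67) with the reciprocity algorithm (Jacobi-symbol steps: pull out 2s via (2/n), flip via reciprocity, reduce):
  pull out 2: (2/67) = -1  (since 67 mod 8 = 3)
  pull out 2: (2/67) = -1  (since 67 mod 8 = 3)
  pull out 2: (2/67) = -1  (since 67 mod 8 = 3)
  reciprocity: (7/67) -> -(67/7)
  reduce: (4/7)
  pull out 2: (2/7) = +1  (since 7 mod 8 = 7)
  pull out 2: (2/7) = +1  (since 7 mod 8 = 7)
  (1/7) = 1
Product of signs = 1
(56/67) = 1

1


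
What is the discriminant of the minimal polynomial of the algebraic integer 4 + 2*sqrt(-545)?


The element 4 + 2*sqrt(-545) has minimal polynomial:
x^2 - 8*x + 2196
Discriminant = (-8)^2 - 4*(2196)
= 64 - 8784
= -8720

-8720


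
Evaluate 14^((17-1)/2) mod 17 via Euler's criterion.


p = 17 is prime and the exponent is (p-1)/2 = 8, so by Euler's criterion 14^8 = (14/17) = +1 or -1 mod 17.
Compute by square-and-multiply:
  8 = 8 (binary 1000)
  Repeated squaring mod 17: 14^1 = 14, 14^2 = 9, 14^4 = 13, 14^8 = 16
  14^8 = 16 mod 17
Result 16 = p - 1 = -1 mod 17: 14 is a quadratic non-residue mod 17. As a residue in [0, p-1] the value is 16.
14^8 mod 17 = 16

16


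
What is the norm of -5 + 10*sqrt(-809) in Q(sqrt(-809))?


N(a + b*sqrt(d)) = a^2 - d*b^2
= (-5)^2 - (-809)*(10)^2
= 25 + 80900
= 80925

80925


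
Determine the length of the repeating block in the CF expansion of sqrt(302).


Run the CF algorithm for sqrt(302).
a_0 = floor(sqrt(302)) = 17; set m_0=0, q_0=1.
Recurrence: m' = q*a - m,  q' = (d - m'^2)/q,  a' = floor((a_0 + m')/q').
  step 1: m=17, q=13, a=2
  step 2: m=9, q=17, a=1
  step 3: m=8, q=14, a=1
  step 4: m=6, q=19, a=1
  step 5: m=13, q=7, a=4
  step 6: m=15, q=11, a=2
  step 7: m=7, q=23, a=1
  step 8: m=16, q=2, a=16
  step 9: m=16, q=23, a=1
  step 10: m=7, q=11, a=2
  step 11: m=15, q=7, a=4
  step 12: m=13, q=19, a=1
  step 13: m=6, q=14, a=1
  step 14: m=8, q=17, a=1
  step 15: m=9, q=13, a=2
  step 16: m=17, q=1, a=34
a_16 = 2*a_0 = 34, so the period closes here.
sqrt(302) = [17; 2, 1, 1, 1, 4, 2, 1, 16, 1, 2, 4, 1, 1, 1, 2, 34]
Period length = 16

16


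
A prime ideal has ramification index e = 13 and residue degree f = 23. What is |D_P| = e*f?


|D_P| = e * f
= 13 * 23
= 299

299


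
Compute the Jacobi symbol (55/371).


Compute (55/371) via quadratic reciprocity:
  reciprocity: (55/371) -> -(371/55)
  reduce: (41/55)
  reciprocity: (41/55) -> +(55/41)
  reduce: (14/41)
  pull out 2: (2/41) = +1  (since 41 mod 8 = 1)
  reciprocity: (7/41) -> +(41/7)
  reduce: (6/7)
  pull out 2: (2/7) = +1  (since 7 mod 8 = 7)
  reciprocity: (3/7) -> -(7/3)
  reduce: (1/3)
  (1/3) = 1
Product of signs = 1

1


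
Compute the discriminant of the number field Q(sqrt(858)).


For K = Q(sqrt(d)) with d squarefree: disc(K) = d if d = 1 mod 4, and disc(K) = 4d if d = 2 or 3 mod 4.
Here d = 858, and d mod 4 = 2.
d = 2 mod 4, not 1 (O_K = Z[sqrt(d)]), so disc(K) = 4d = 4 * (858) = 3432

3432


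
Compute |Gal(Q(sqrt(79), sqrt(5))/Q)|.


The 2 square roots of distinct primes are multiplicatively independent over Q,
so [K:Q] = 2^2 and Gal(K/Q) is isomorphic to (Z/2Z)^2.
|Gal| = 2^2 = 4

4


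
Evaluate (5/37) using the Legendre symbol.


p = 37 is prime, so compute (5/37) with the reciprocity algorithm (Jacobi-symbol steps: pull out 2s via (2/n), flip via reciprocity, reduce):
  reciprocity: (5/37) -> +(37/5)
  reduce: (2/5)
  pull out 2: (2/5) = -1  (since 5 mod 8 = 5)
  (1/5) = 1
Product of signs = -1
(5/37) = -1

-1


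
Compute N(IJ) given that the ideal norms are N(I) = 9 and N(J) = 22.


N(IJ) = N(I) * N(J)
= 9 * 22
= 198

198


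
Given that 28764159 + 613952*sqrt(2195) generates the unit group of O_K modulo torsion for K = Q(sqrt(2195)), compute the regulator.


epsilon = 28764159 + 613952*sqrt(2195)
= 5.7528e+07
R = ln(5.7528e+07)
= 17.8678

17.8678


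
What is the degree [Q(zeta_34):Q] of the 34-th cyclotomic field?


The degree equals Euler's totient phi(34).
34 = 2 * 17
phi(34) = 16

16


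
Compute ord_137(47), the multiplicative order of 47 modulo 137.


We want ord_137(47), the smallest k >= 1 with 47^k = 1 mod 137.
n = 137 = 137, phi(137) = 136; the order divides phi(n).
Divisors of 136: 1, 2, 4, 8, 17, 34, 68, 136
Repeated squaring mod 137: 47^1 = 47, 47^2 = 17, 47^4 = 15, 47^8 = 88, 47^16 = 72, 47^32 = 115, 47^64 = 73, 47^128 = 123
Test divisors in increasing order:
  k=1: 47^1 = 47 mod 137
  k=2: 47^2 = 17 mod 137
  k=4: 47^4 = 15 mod 137
  k=8: 47^8 = 88 mod 137
  k=17: 47^17 = 72 * 47 = 96 mod 137
  k=34: 47^34 = 115 * 17 = 37 mod 137
  k=68: 47^68 = 73 * 15 = 136 mod 137
  k=136: 47^136 = 123 * 88 = 1 mod 137  <- first divisor giving 1
Order = 136

136


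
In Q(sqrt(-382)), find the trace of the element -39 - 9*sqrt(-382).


Tr(a + b*sqrt(d)) = (a + b*sqrt(d)) + (a - b*sqrt(d)) = 2a
= 2 * (-39)
= -78

-78


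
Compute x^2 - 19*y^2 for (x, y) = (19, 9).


x^2 - d*y^2
= 19^2 - 19*9^2
= 361 - 1539
= -1178

-1178


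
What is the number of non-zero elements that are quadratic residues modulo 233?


For prime p, the number of non-zero quadratic residues is (p-1)/2.
= (233-1)/2
= 116

116


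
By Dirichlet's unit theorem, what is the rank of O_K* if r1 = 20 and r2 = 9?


By Dirichlet's unit theorem:
rank = r1 + r2 - 1
= 20 + 9 - 1
= 28

28


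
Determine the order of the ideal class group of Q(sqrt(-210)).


K = Q(sqrt(-210)). d mod 4 = 2, so D = disc(K) = 4d = -840
h(K) equals the number of primitive reduced positive-definite forms (a, b, c) = a*x^2 + b*x*y + c*y^2 with b^2 - 4ac = D,
where reduced means |b| <= a <= c, with b >= 0 whenever |b| = a or a = c, and primitive means gcd(a, b, c) = 1.
Reduced forces 3a^2 <= |D| = 840, so 1 <= a <= 16; b must have the parity of D, and c = (b^2 - D)/(4a) must be an integer >= a.
Enumerate a = 1..16, b in [-a, a]:
  a=1: (1, 0, 210)  [1]
  a=2: (2, 0, 105)  [1]
  a=3: (3, 0, 70)  [1]
  a=4: none
  a=5: (5, 0, 42)  [1]
  a=6: (6, 0, 35)  [1]
  a=7: (7, 0, 30)  [1]
  a=8..9: none
  a=10: (10, 0, 21)  [1]
  a=11..13: none
  a=14: (14, 0, 15)  [1]
  a=15..16: none
Total reduced forms: 1 + 1 + 1 + 1 + 1 + 1 + 1 + 1 = 8
h = 8

8


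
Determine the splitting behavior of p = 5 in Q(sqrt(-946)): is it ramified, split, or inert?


K = Q(sqrt(-946)). Since d mod 4 = 2, disc(K) = -3784.
Check p | disc: -3784 mod 5 = 1.
p does not divide disc. Compute Legendre symbol (d/p):
4^((5-1)/2) mod 5 = 1
(d/p) = 1, so p splits: (p) = P*P' with e=1, f=1, g=2.
Therefore p is split.

split


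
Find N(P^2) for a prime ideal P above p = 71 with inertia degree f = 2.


N(P^a) = p^(a*f)
= 71^(2*2)
= 71^4
= 25411681

25411681


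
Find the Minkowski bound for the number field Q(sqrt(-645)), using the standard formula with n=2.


d = -645, d mod 4 = 3, so disc(K) = 4d = -2580; |disc(K)| = 2580
Imaginary quadratic field, so n = 2, s = r2 = 1, r1 = 0
M = (n!/n^n) * (4/pi)^s * sqrt(|disc(K)|) = (2!/2^2) * (4/pi)^1 * sqrt(2580)
= 0.5 * 1.273240 * 50.793700
= 32.3363

32.3363


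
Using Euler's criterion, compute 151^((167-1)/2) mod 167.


p = 167 is prime and the exponent is (p-1)/2 = 83, so by Euler's criterion 151^83 = (151/167) = +1 or -1 mod 167.
Compute by square-and-multiply:
  83 = 64 + 16 + 2 + 1 (binary 1010011)
  Repeated squaring mod 167: 151^1 = 151, 151^2 = 89, 151^4 = 72, 151^8 = 7, 151^16 = 49, 151^32 = 63, 151^64 = 128
  151^83 = 151^64 * 151^16 * 151^2 * 151^1 = 128 * 49 * 89 * 151 mod 167
    128 * 49 = 6272 = 93 mod 167
    93 * 89 = 8277 = 94 mod 167
    94 * 151 = 14194 = 166 mod 167
  151^83 = 166 mod 167
Result 166 = p - 1 = -1 mod 167: 151 is a quadratic non-residue mod 167. As a residue in [0, p-1] the value is 166.
151^83 mod 167 = 166

166


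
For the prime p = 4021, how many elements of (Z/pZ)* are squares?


For prime p, the number of non-zero quadratic residues is (p-1)/2.
= (4021-1)/2
= 2010

2010


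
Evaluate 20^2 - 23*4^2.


x^2 - d*y^2
= 20^2 - 23*4^2
= 400 - 368
= 32

32


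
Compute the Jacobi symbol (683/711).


Compute (683/711) via quadratic reciprocity:
  reciprocity: (683/711) -> -(711/683)
  reduce: (28/683)
  pull out 2: (2/683) = -1  (since 683 mod 8 = 3)
  pull out 2: (2/683) = -1  (since 683 mod 8 = 3)
  reciprocity: (7/683) -> -(683/7)
  reduce: (4/7)
  pull out 2: (2/7) = +1  (since 7 mod 8 = 7)
  pull out 2: (2/7) = +1  (since 7 mod 8 = 7)
  (1/7) = 1
Product of signs = 1

1


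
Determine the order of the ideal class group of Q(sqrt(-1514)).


K = Q(sqrt(-1514)). d mod 4 = 2, so D = disc(K) = 4d = -6056
h(K) equals the number of primitive reduced positive-definite forms (a, b, c) = a*x^2 + b*x*y + c*y^2 with b^2 - 4ac = D,
where reduced means |b| <= a <= c, with b >= 0 whenever |b| = a or a = c, and primitive means gcd(a, b, c) = 1.
Reduced forces 3a^2 <= |D| = 6056, so 1 <= a <= 44; b must have the parity of D, and c = (b^2 - D)/(4a) must be an integer >= a.
Enumerate a = 1..44, b in [-a, a]:
  a=1: (1, 0, 1514)  [1]
  a=2: (2, 0, 757)  [1]
  a=3: (3, -2, 505), (3, 2, 505)  [2]
  a=4: none
  a=5: (5, -2, 303), (5, 2, 303)  [2]
  a=6: (6, -4, 253), (6, 4, 253)  [2]
  a=7..8: none
  a=9: (9, -8, 170), (9, 8, 170)  [2]
  a=10: (10, -8, 153), (10, 8, 153)  [2]
  a=11: (11, -4, 138), (11, 4, 138)  [2]
  a=12..14: none
  a=15: (15, -8, 102), (15, -2, 101), (15, 2, 101), (15, 8, 102)  [4]
  a=16: none
  a=17: (17, -8, 90), (17, 8, 90)  [2]
  a=18: (18, -8, 85), (18, 8, 85)  [2]
  a=19: (19, -10, 81), (19, 10, 81)  [2]
  a=20..21: none
  a=22: (22, -4, 69), (22, 4, 69)  [2]
  a=23: (23, -4, 66), (23, 4, 66)  [2]
  a=24: none
  a=25: (25, -12, 62), (25, 12, 62)  [2]
  a=26: none
  a=27: (27, -10, 57), (27, 10, 57)  [2]
  a=28: none
  a=29: (29, -18, 55), (29, 18, 55)  [2]
  a=30: (30, -28, 57), (30, -8, 51), (30, 8, 51), (30, 28, 57)  [4]
  a=31: (31, -12, 50), (31, 12, 50)  [2]
  a=32: none
  a=33: (33, -26, 51), (33, -4, 46), (33, 4, 46), (33, 26, 51)  [4]
  a=34: (34, -8, 45), (34, 8, 45)  [2]
  a=35..36: none
  a=37: (37, -30, 47), (37, 30, 47)  [2]
  a=38: (38, -28, 45), (38, 28, 45)  [2]
  a=39..44: none
Total reduced forms: 1 + 1 + 2 + 2 + 2 + 2 + 2 + 2 + 4 + 2 + 2 + 2 + 2 + 2 + 2 + 2 + 2 + 4 + 2 + 4 + 2 + 2 + 2 = 50
h = 50

50


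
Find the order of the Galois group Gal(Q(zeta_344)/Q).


|Gal(Q(zeta_344)/Q)| = phi(344)
= 168

168


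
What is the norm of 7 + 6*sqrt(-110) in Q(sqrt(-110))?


N(a + b*sqrt(d)) = a^2 - d*b^2
= (7)^2 - (-110)*(6)^2
= 49 + 3960
= 4009

4009


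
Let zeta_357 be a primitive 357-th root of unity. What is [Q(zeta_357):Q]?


The degree equals Euler's totient phi(357).
357 = 3 * 7 * 17
phi(357) = 192

192


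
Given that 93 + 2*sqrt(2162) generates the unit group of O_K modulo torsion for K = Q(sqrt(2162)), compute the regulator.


epsilon = 93 + 2*sqrt(2162)
= 185.9946
R = ln(185.9946)
= 5.2257

5.2257


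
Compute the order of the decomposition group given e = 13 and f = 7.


|D_P| = e * f
= 13 * 7
= 91

91


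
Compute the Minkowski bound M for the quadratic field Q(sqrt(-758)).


d = -758, d mod 4 = 2, so disc(K) = 4d = -3032; |disc(K)| = 3032
Imaginary quadratic field, so n = 2, s = r2 = 1, r1 = 0
M = (n!/n^n) * (4/pi)^s * sqrt(|disc(K)|) = (2!/2^2) * (4/pi)^1 * sqrt(3032)
= 0.5 * 1.273240 * 55.063600
= 35.0546

35.0546


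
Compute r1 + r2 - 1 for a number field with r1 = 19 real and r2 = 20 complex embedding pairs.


By Dirichlet's unit theorem:
rank = r1 + r2 - 1
= 19 + 20 - 1
= 38

38


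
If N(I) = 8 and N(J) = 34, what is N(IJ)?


N(IJ) = N(I) * N(J)
= 8 * 34
= 272

272


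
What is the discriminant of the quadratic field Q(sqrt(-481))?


For K = Q(sqrt(d)) with d squarefree: disc(K) = d if d = 1 mod 4, and disc(K) = 4d if d = 2 or 3 mod 4.
Here d = -481, and d mod 4 = 3.
d = 3 mod 4, not 1 (O_K = Z[sqrt(d)]), so disc(K) = 4d = 4 * (-481) = -1924

-1924


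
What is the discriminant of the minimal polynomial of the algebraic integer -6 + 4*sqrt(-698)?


The element -6 + 4*sqrt(-698) has minimal polynomial:
x^2 + 12*x + 11204
Discriminant = (12)^2 - 4*(11204)
= 144 - 44816
= -44672

-44672


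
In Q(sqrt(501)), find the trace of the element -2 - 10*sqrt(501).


Tr(a + b*sqrt(d)) = (a + b*sqrt(d)) + (a - b*sqrt(d)) = 2a
= 2 * (-2)
= -4

-4


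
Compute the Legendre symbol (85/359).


p = 359 is prime, so compute (85/359) with the reciprocity algorithm (Jacobi-symbol steps: pull out 2s via (2/n), flip via reciprocity, reduce):
  reciprocity: (85/359) -> +(359/85)
  reduce: (19/85)
  reciprocity: (19/85) -> +(85/19)
  reduce: (9/19)
  reciprocity: (9/19) -> +(19/9)
  reduce: (1/9)
  (1/9) = 1
Product of signs = 1
(85/359) = 1

1


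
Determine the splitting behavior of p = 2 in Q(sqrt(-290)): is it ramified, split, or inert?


K = Q(sqrt(-290)). Since d mod 4 = 2, disc(K) = -1160.
Check p | disc: -1160 mod 2 = 0.
p divides disc, so p ramifies: (p) = P^2 with e=2, f=1, g=1.
Therefore p is ramified.

ramified


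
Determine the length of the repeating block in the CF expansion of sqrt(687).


Run the CF algorithm for sqrt(687).
a_0 = floor(sqrt(687)) = 26; set m_0=0, q_0=1.
Recurrence: m' = q*a - m,  q' = (d - m'^2)/q,  a' = floor((a_0 + m')/q').
  step 1: m=26, q=11, a=4
  step 2: m=18, q=33, a=1
  step 3: m=15, q=14, a=2
  step 4: m=13, q=37, a=1
  step 5: m=24, q=3, a=16
  step 6: m=24, q=37, a=1
  step 7: m=13, q=14, a=2
  step 8: m=15, q=33, a=1
  step 9: m=18, q=11, a=4
  step 10: m=26, q=1, a=52
a_10 = 2*a_0 = 52, so the period closes here.
sqrt(687) = [26; 4, 1, 2, 1, 16, 1, 2, 1, 4, 52]
Period length = 10

10


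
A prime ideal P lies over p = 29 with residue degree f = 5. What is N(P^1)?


N(P^a) = p^(a*f)
= 29^(1*5)
= 29^5
= 20511149

20511149


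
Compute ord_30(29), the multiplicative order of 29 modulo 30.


We want ord_30(29), the smallest k >= 1 with 29^k = 1 mod 30.
n = 30 = 2 * 3 * 5, phi(30) = 8; the order divides phi(n).
Divisors of 8: 1, 2, 4, 8
Repeated squaring mod 30: 29^1 = 29, 29^2 = 1, 29^4 = 1, 29^8 = 1
Test divisors in increasing order:
  k=1: 29^1 = 29 mod 30
  k=2: 29^2 = 1 mod 30  <- first divisor giving 1
Order = 2

2


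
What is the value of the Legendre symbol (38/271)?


p = 271 is prime, so compute (38/271) with the reciprocity algorithm (Jacobi-symbol steps: pull out 2s via (2/n), flip via reciprocity, reduce):
  pull out 2: (2/271) = +1  (since 271 mod 8 = 7)
  reciprocity: (19/271) -> -(271/19)
  reduce: (5/19)
  reciprocity: (5/19) -> +(19/5)
  reduce: (4/5)
  pull out 2: (2/5) = -1  (since 5 mod 8 = 5)
  pull out 2: (2/5) = -1  (since 5 mod 8 = 5)
  (1/5) = 1
Product of signs = -1
(38/271) = -1

-1


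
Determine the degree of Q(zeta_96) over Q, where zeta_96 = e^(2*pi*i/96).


The degree equals Euler's totient phi(96).
96 = 2^5 * 3
phi(96) = 32

32


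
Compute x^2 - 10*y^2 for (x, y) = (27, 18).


x^2 - d*y^2
= 27^2 - 10*18^2
= 729 - 3240
= -2511

-2511


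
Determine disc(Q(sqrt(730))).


For K = Q(sqrt(d)) with d squarefree: disc(K) = d if d = 1 mod 4, and disc(K) = 4d if d = 2 or 3 mod 4.
Here d = 730, and d mod 4 = 2.
d = 2 mod 4, not 1 (O_K = Z[sqrt(d)]), so disc(K) = 4d = 4 * (730) = 2920

2920


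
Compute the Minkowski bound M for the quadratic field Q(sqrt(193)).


d = 193, d mod 4 = 1, so disc(K) = d = 193; |disc(K)| = 193
Real quadratic field, so n = 2, s = r2 = 0, r1 = 2
M = (n!/n^n) * (4/pi)^s * sqrt(|disc(K)|) = (2!/2^2) * (4/pi)^0 * sqrt(193)
= 0.5 * 1.000000 * 13.892444
= 6.9462

6.9462


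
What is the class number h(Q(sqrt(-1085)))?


K = Q(sqrt(-1085)). d mod 4 = 3, so D = disc(K) = 4d = -4340
h(K) equals the number of primitive reduced positive-definite forms (a, b, c) = a*x^2 + b*x*y + c*y^2 with b^2 - 4ac = D,
where reduced means |b| <= a <= c, with b >= 0 whenever |b| = a or a = c, and primitive means gcd(a, b, c) = 1.
Reduced forces 3a^2 <= |D| = 4340, so 1 <= a <= 38; b must have the parity of D, and c = (b^2 - D)/(4a) must be an integer >= a.
Enumerate a = 1..38, b in [-a, a]:
  a=1: (1, 0, 1085)  [1]
  a=2: (2, 2, 543)  [1]
  a=3: (3, -2, 362), (3, 2, 362)  [2]
  a=4: none
  a=5: (5, 0, 217)  [1]
  a=6: (6, -2, 181), (6, 2, 181)  [2]
  a=7: (7, 0, 155)  [1]
  a=8: none
  a=9: (9, -4, 121), (9, 4, 121)  [2]
  a=10: (10, 10, 111)  [1]
  a=11: (11, -4, 99), (11, 4, 99)  [2]
  a=12..13: none
  a=14: (14, 14, 81)  [1]
  a=15: (15, -10, 74), (15, 10, 74)  [2]
  a=16..17: none
  a=18: (18, -14, 63), (18, 14, 63)  [2]
  a=19: (19, -12, 59), (19, 12, 59)  [2]
  a=20: none
  a=21: (21, -14, 54), (21, 14, 54)  [2]
  a=22: (22, -18, 53), (22, 18, 53)  [2]
  a=23..26: none
  a=27: (27, -14, 42), (27, 14, 42)  [2]
  a=28..29: none
  a=30: (30, -10, 37), (30, 10, 37)  [2]
  a=31: (31, 0, 35)  [1]
  a=32: none
  a=33: (33, -26, 38), (33, 4, 33), (33, 26, 38)  [3]
  a=34..38: none
Total reduced forms: 1 + 1 + 2 + 1 + 2 + 1 + 2 + 1 + 2 + 1 + 2 + 2 + 2 + 2 + 2 + 2 + 2 + 1 + 3 = 32
h = 32

32


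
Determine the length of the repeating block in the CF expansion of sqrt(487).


Run the CF algorithm for sqrt(487).
a_0 = floor(sqrt(487)) = 22; set m_0=0, q_0=1.
Recurrence: m' = q*a - m,  q' = (d - m'^2)/q,  a' = floor((a_0 + m')/q').
  step 1: m=22, q=3, a=14
  step 2: m=20, q=29, a=1
  step 3: m=9, q=14, a=2
  step 4: m=19, q=9, a=4
  step 5: m=17, q=22, a=1
  step 6: m=5, q=21, a=1
  step 7: m=16, q=11, a=3
  step 8: m=17, q=18, a=2
  step 9: m=19, q=7, a=5
  step 10: m=16, q=33, a=1
  step 11: m=17, q=6, a=6
  step 12: m=19, q=21, a=1
  step 13: m=2, q=23, a=1
  step 14: m=21, q=2, a=21
  step 15: m=21, q=23, a=1
  step 16: m=2, q=21, a=1
  step 17: m=19, q=6, a=6
  step 18: m=17, q=33, a=1
  step 19: m=16, q=7, a=5
  step 20: m=19, q=18, a=2
  step 21: m=17, q=11, a=3
  step 22: m=16, q=21, a=1
  step 23: m=5, q=22, a=1
  step 24: m=17, q=9, a=4
  step 25: m=19, q=14, a=2
  step 26: m=9, q=29, a=1
  step 27: m=20, q=3, a=14
  step 28: m=22, q=1, a=44
a_28 = 2*a_0 = 44, so the period closes here.
sqrt(487) = [22; 14, 1, 2, 4, 1, 1, 3, 2, 5, 1, 6, 1, 1, 21, 1, 1, 6, 1, 5, 2, 3, 1, 1, 4, 2, 1, 14, 44]
Period length = 28

28


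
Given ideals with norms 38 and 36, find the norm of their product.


N(IJ) = N(I) * N(J)
= 38 * 36
= 1368

1368


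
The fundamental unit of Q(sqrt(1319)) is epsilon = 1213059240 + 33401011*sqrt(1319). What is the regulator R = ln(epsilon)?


epsilon = 1213059240 + 33401011*sqrt(1319)
= 2.4261e+09
R = ln(2.4261e+09)
= 21.6096

21.6096


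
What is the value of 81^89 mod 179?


p = 179 is prime and the exponent is (p-1)/2 = 89, so by Euler's criterion 81^89 = (81/179) = +1 or -1 mod 179.
Compute by square-and-multiply:
  89 = 64 + 16 + 8 + 1 (binary 1011001)
  Repeated squaring mod 179: 81^1 = 81, 81^2 = 117, 81^4 = 85, 81^8 = 65, 81^16 = 108, 81^32 = 29, 81^64 = 125
  81^89 = 81^64 * 81^16 * 81^8 * 81^1 = 125 * 108 * 65 * 81 mod 179
    125 * 108 = 13500 = 75 mod 179
    75 * 65 = 4875 = 42 mod 179
    42 * 81 = 3402 = 1 mod 179
  81^89 = 1 mod 179
Result 1: 81 is a quadratic residue mod 179.
81^89 mod 179 = 1

1


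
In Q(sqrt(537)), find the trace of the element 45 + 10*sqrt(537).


Tr(a + b*sqrt(d)) = (a + b*sqrt(d)) + (a - b*sqrt(d)) = 2a
= 2 * (45)
= 90

90


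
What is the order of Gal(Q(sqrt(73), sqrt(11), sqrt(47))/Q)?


The 3 square roots of distinct primes are multiplicatively independent over Q,
so [K:Q] = 2^3 and Gal(K/Q) is isomorphic to (Z/2Z)^3.
|Gal| = 2^3 = 8

8


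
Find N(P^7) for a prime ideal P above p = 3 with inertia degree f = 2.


N(P^a) = p^(a*f)
= 3^(7*2)
= 3^14
= 4782969

4782969


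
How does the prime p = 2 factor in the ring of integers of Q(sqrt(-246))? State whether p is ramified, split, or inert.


K = Q(sqrt(-246)). Since d mod 4 = 2, disc(K) = -984.
Check p | disc: -984 mod 2 = 0.
p divides disc, so p ramifies: (p) = P^2 with e=2, f=1, g=1.
Therefore p is ramified.

ramified


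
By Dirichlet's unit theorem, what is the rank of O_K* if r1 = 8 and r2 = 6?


By Dirichlet's unit theorem:
rank = r1 + r2 - 1
= 8 + 6 - 1
= 13

13


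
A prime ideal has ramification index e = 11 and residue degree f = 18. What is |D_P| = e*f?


|D_P| = e * f
= 11 * 18
= 198

198


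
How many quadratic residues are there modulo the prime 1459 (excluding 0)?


For prime p, the number of non-zero quadratic residues is (p-1)/2.
= (1459-1)/2
= 729

729


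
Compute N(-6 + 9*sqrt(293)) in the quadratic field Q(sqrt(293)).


N(a + b*sqrt(d)) = a^2 - d*b^2
= (-6)^2 - (293)*(9)^2
= 36 - 23733
= -23697

-23697


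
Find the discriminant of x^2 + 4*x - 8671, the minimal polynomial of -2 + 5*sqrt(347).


The element -2 + 5*sqrt(347) has minimal polynomial:
x^2 + 4*x - 8671
Discriminant = (4)^2 - 4*(-8671)
= 16 + 34684
= 34700

34700


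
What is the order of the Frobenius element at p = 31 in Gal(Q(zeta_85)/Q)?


The Frobenius at p in Gal(Q(zeta_n)/Q) = (Z/nZ)* is the class of p, so its order is ord_85(31), the smallest k >= 1 with 31^k = 1 mod 85.
n = 85 = 5 * 17, phi(85) = 64; the order divides phi(n).
Divisors of 64: 1, 2, 4, 8, 16, 32, 64
Repeated squaring mod 85: 31^1 = 31, 31^2 = 26, 31^4 = 81, 31^8 = 16, 31^16 = 1, 31^32 = 1, 31^64 = 1
Test divisors in increasing order:
  k=1: 31^1 = 31 mod 85
  k=2: 31^2 = 26 mod 85
  k=4: 31^4 = 81 mod 85
  k=8: 31^8 = 16 mod 85
  k=16: 31^16 = 1 mod 85  <- first divisor giving 1
Order = 16

16


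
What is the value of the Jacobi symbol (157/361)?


Compute (157/361) via quadratic reciprocity:
  reciprocity: (157/361) -> +(361/157)
  reduce: (47/157)
  reciprocity: (47/157) -> +(157/47)
  reduce: (16/47)
  pull out 2: (2/47) = +1  (since 47 mod 8 = 7)
  pull out 2: (2/47) = +1  (since 47 mod 8 = 7)
  pull out 2: (2/47) = +1  (since 47 mod 8 = 7)
  pull out 2: (2/47) = +1  (since 47 mod 8 = 7)
  (1/47) = 1
Product of signs = 1

1


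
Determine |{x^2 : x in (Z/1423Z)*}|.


For prime p, the number of non-zero quadratic residues is (p-1)/2.
= (1423-1)/2
= 711

711


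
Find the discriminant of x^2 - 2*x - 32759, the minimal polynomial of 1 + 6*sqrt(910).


The element 1 + 6*sqrt(910) has minimal polynomial:
x^2 - 2*x - 32759
Discriminant = (-2)^2 - 4*(-32759)
= 4 + 131036
= 131040

131040


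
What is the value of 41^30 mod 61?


p = 61 is prime and the exponent is (p-1)/2 = 30, so by Euler's criterion 41^30 = (41/61) = +1 or -1 mod 61.
Compute by square-and-multiply:
  30 = 16 + 8 + 4 + 2 (binary 11110)
  Repeated squaring mod 61: 41^1 = 41, 41^2 = 34, 41^4 = 58, 41^8 = 9, 41^16 = 20
  41^30 = 41^16 * 41^8 * 41^4 * 41^2 = 20 * 9 * 58 * 34 mod 61
    20 * 9 = 180 = 58 mod 61
    58 * 58 = 3364 = 9 mod 61
    9 * 34 = 306 = 1 mod 61
  41^30 = 1 mod 61
Result 1: 41 is a quadratic residue mod 61.
41^30 mod 61 = 1

1


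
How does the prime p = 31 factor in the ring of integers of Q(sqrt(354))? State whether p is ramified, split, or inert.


K = Q(sqrt(354)). Since d mod 4 = 2, disc(K) = 1416.
Check p | disc: 1416 mod 31 = 21.
p does not divide disc. Compute Legendre symbol (d/p):
13^((31-1)/2) mod 31 = -1
(d/p) = -1, so p is inert: (p) stays prime with e=1, f=2, g=1.
Therefore p is inert.

inert


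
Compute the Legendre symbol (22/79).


p = 79 is prime, so compute (22/79) with the reciprocity algorithm (Jacobi-symbol steps: pull out 2s via (2/n), flip via reciprocity, reduce):
  pull out 2: (2/79) = +1  (since 79 mod 8 = 7)
  reciprocity: (11/79) -> -(79/11)
  reduce: (2/11)
  pull out 2: (2/11) = -1  (since 11 mod 8 = 3)
  (1/11) = 1
Product of signs = 1
(22/79) = 1

1


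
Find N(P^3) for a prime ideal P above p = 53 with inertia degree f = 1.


N(P^a) = p^(a*f)
= 53^(3*1)
= 53^3
= 148877

148877


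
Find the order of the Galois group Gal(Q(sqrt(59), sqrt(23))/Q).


The 2 square roots of distinct primes are multiplicatively independent over Q,
so [K:Q] = 2^2 and Gal(K/Q) is isomorphic to (Z/2Z)^2.
|Gal| = 2^2 = 4

4


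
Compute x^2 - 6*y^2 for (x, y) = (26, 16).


x^2 - d*y^2
= 26^2 - 6*16^2
= 676 - 1536
= -860

-860


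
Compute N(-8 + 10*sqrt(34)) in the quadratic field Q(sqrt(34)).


N(a + b*sqrt(d)) = a^2 - d*b^2
= (-8)^2 - (34)*(10)^2
= 64 - 3400
= -3336

-3336


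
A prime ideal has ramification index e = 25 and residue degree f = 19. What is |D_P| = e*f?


|D_P| = e * f
= 25 * 19
= 475

475


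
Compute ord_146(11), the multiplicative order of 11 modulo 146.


We want ord_146(11), the smallest k >= 1 with 11^k = 1 mod 146.
n = 146 = 2 * 73, phi(146) = 72; the order divides phi(n).
Divisors of 72: 1, 2, 3, 4, 6, 8, 9, 12, 18, 24, 36, 72
Repeated squaring mod 146: 11^1 = 11, 11^2 = 121, 11^4 = 41, 11^8 = 75, 11^16 = 77, 11^32 = 89, 11^64 = 37
Test divisors in increasing order:
  k=1: 11^1 = 11 mod 146
  k=2: 11^2 = 121 mod 146
  k=3: 11^3 = 121 * 11 = 17 mod 146
  k=4: 11^4 = 41 mod 146
  k=6: 11^6 = 41 * 121 = 143 mod 146
  k=8: 11^8 = 75 mod 146
  k=9: 11^9 = 75 * 11 = 95 mod 146
  k=12: 11^12 = 75 * 41 = 9 mod 146
  k=18: 11^18 = 77 * 121 = 119 mod 146
  k=24: 11^24 = 77 * 75 = 81 mod 146
  k=36: 11^36 = 89 * 41 = 145 mod 146
  k=72: 11^72 = 37 * 75 = 1 mod 146  <- first divisor giving 1
Order = 72

72


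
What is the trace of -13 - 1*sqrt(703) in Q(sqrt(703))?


Tr(a + b*sqrt(d)) = (a + b*sqrt(d)) + (a - b*sqrt(d)) = 2a
= 2 * (-13)
= -26

-26


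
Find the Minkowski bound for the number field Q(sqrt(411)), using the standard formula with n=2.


d = 411, d mod 4 = 3, so disc(K) = 4d = 1644; |disc(K)| = 1644
Real quadratic field, so n = 2, s = r2 = 0, r1 = 2
M = (n!/n^n) * (4/pi)^s * sqrt(|disc(K)|) = (2!/2^2) * (4/pi)^0 * sqrt(1644)
= 0.5 * 1.000000 * 40.546270
= 20.2731

20.2731


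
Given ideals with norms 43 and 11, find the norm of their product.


N(IJ) = N(I) * N(J)
= 43 * 11
= 473

473


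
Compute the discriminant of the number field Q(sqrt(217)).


For K = Q(sqrt(d)) with d squarefree: disc(K) = d if d = 1 mod 4, and disc(K) = 4d if d = 2 or 3 mod 4.
Here d = 217, and d mod 4 = 1.
d = 1 mod 4 (O_K = Z[(1+sqrt(d))/2]), so disc(K) = d = 217

217


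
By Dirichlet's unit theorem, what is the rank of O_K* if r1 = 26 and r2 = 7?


By Dirichlet's unit theorem:
rank = r1 + r2 - 1
= 26 + 7 - 1
= 32

32


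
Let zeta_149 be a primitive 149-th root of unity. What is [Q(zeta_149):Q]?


The degree equals Euler's totient phi(149).
149 = 149
phi(149) = 148

148


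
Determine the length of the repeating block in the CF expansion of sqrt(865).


Run the CF algorithm for sqrt(865).
a_0 = floor(sqrt(865)) = 29; set m_0=0, q_0=1.
Recurrence: m' = q*a - m,  q' = (d - m'^2)/q,  a' = floor((a_0 + m')/q').
  step 1: m=29, q=24, a=2
  step 2: m=19, q=21, a=2
  step 3: m=23, q=16, a=3
  step 4: m=25, q=15, a=3
  step 5: m=20, q=31, a=1
  step 6: m=11, q=24, a=1
  step 7: m=13, q=29, a=1
  step 8: m=16, q=21, a=2
  step 9: m=26, q=9, a=6
  step 10: m=28, q=9, a=6
  step 11: m=26, q=21, a=2
  step 12: m=16, q=29, a=1
  step 13: m=13, q=24, a=1
  step 14: m=11, q=31, a=1
  step 15: m=20, q=15, a=3
  step 16: m=25, q=16, a=3
  step 17: m=23, q=21, a=2
  step 18: m=19, q=24, a=2
  step 19: m=29, q=1, a=58
a_19 = 2*a_0 = 58, so the period closes here.
sqrt(865) = [29; 2, 2, 3, 3, 1, 1, 1, 2, 6, 6, 2, 1, 1, 1, 3, 3, 2, 2, 58]
Period length = 19

19


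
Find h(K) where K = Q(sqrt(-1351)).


K = Q(sqrt(-1351)). d mod 4 = 1, so D = disc(K) = d = -1351
h(K) equals the number of primitive reduced positive-definite forms (a, b, c) = a*x^2 + b*x*y + c*y^2 with b^2 - 4ac = D,
where reduced means |b| <= a <= c, with b >= 0 whenever |b| = a or a = c, and primitive means gcd(a, b, c) = 1.
Reduced forces 3a^2 <= |D| = 1351, so 1 <= a <= 21; b must have the parity of D, and c = (b^2 - D)/(4a) must be an integer >= a.
Enumerate a = 1..21, b in [-a, a]:
  a=1: (1, 1, 338)  [1]
  a=2: (2, -1, 169), (2, 1, 169)  [2]
  a=3: none
  a=4: (4, -3, 85), (4, 3, 85)  [2]
  a=5: (5, -3, 68), (5, 3, 68)  [2]
  a=6: none
  a=7: (7, 7, 50)  [1]
  a=8: (8, -5, 43), (8, 5, 43)  [2]
  a=9: none
  a=10: (10, -7, 35), (10, -3, 34), (10, 3, 34), (10, 7, 35)  [4]
  a=11..12: none
  a=13: (13, -1, 26), (13, 1, 26)  [2]
  a=14: (14, -7, 25), (14, 7, 25)  [2]
  a=15: none
  a=16: (16, -11, 23), (16, 11, 23)  [2]
  a=17: (17, -3, 20), (17, 3, 20)  [2]
  a=18: none
  a=19: (19, -13, 20), (19, 13, 20)  [2]
  a=20..21: none
Total reduced forms: 1 + 2 + 2 + 2 + 1 + 2 + 4 + 2 + 2 + 2 + 2 + 2 = 24
h = 24

24


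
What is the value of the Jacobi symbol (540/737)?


Compute (540/737) via quadratic reciprocity:
  pull out 2: (2/737) = +1  (since 737 mod 8 = 1)
  pull out 2: (2/737) = +1  (since 737 mod 8 = 1)
  reciprocity: (135/737) -> +(737/135)
  reduce: (62/135)
  pull out 2: (2/135) = +1  (since 135 mod 8 = 7)
  reciprocity: (31/135) -> -(135/31)
  reduce: (11/31)
  reciprocity: (11/31) -> -(31/11)
  reduce: (9/11)
  reciprocity: (9/11) -> +(11/9)
  reduce: (2/9)
  pull out 2: (2/9) = +1  (since 9 mod 8 = 1)
  (1/9) = 1
Product of signs = 1

1


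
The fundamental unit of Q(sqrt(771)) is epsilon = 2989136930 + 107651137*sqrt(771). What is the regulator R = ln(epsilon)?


epsilon = 2989136930 + 107651137*sqrt(771)
= 5.9783e+09
R = ln(5.9783e+09)
= 22.5114

22.5114


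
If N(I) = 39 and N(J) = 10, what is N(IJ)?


N(IJ) = N(I) * N(J)
= 39 * 10
= 390

390


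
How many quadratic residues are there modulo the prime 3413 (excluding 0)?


For prime p, the number of non-zero quadratic residues is (p-1)/2.
= (3413-1)/2
= 1706

1706


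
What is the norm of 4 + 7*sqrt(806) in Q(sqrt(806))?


N(a + b*sqrt(d)) = a^2 - d*b^2
= (4)^2 - (806)*(7)^2
= 16 - 39494
= -39478

-39478


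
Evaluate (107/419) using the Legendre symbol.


p = 419 is prime, so compute (107/419) with the reciprocity algorithm (Jacobi-symbol steps: pull out 2s via (2/n), flip via reciprocity, reduce):
  reciprocity: (107/419) -> -(419/107)
  reduce: (98/107)
  pull out 2: (2/107) = -1  (since 107 mod 8 = 3)
  reciprocity: (49/107) -> +(107/49)
  reduce: (9/49)
  reciprocity: (9/49) -> +(49/9)
  reduce: (4/9)
  pull out 2: (2/9) = +1  (since 9 mod 8 = 1)
  pull out 2: (2/9) = +1  (since 9 mod 8 = 1)
  (1/9) = 1
Product of signs = 1
(107/419) = 1

1


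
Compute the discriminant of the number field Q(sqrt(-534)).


For K = Q(sqrt(d)) with d squarefree: disc(K) = d if d = 1 mod 4, and disc(K) = 4d if d = 2 or 3 mod 4.
Here d = -534, and d mod 4 = 2.
d = 2 mod 4, not 1 (O_K = Z[sqrt(d)]), so disc(K) = 4d = 4 * (-534) = -2136

-2136


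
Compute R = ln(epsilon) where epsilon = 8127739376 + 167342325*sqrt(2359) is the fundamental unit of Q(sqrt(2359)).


epsilon = 8127739376 + 167342325*sqrt(2359)
= 1.6255e+10
R = ln(1.6255e+10)
= 23.5117

23.5117


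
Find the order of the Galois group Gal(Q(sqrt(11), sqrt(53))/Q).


The 2 square roots of distinct primes are multiplicatively independent over Q,
so [K:Q] = 2^2 and Gal(K/Q) is isomorphic to (Z/2Z)^2.
|Gal| = 2^2 = 4

4


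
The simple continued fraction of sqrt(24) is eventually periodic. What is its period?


Run the CF algorithm for sqrt(24).
a_0 = floor(sqrt(24)) = 4; set m_0=0, q_0=1.
Recurrence: m' = q*a - m,  q' = (d - m'^2)/q,  a' = floor((a_0 + m')/q').
  step 1: m=4, q=8, a=1
  step 2: m=4, q=1, a=8
a_2 = 2*a_0 = 8, so the period closes here.
sqrt(24) = [4; 1, 8]
Period length = 2

2


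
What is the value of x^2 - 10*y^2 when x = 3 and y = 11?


x^2 - d*y^2
= 3^2 - 10*11^2
= 9 - 1210
= -1201

-1201


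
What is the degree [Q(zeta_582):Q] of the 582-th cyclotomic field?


The degree equals Euler's totient phi(582).
582 = 2 * 3 * 97
phi(582) = 192

192


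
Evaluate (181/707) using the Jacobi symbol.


Compute (181/707) via quadratic reciprocity:
  reciprocity: (181/707) -> +(707/181)
  reduce: (164/181)
  pull out 2: (2/181) = -1  (since 181 mod 8 = 5)
  pull out 2: (2/181) = -1  (since 181 mod 8 = 5)
  reciprocity: (41/181) -> +(181/41)
  reduce: (17/41)
  reciprocity: (17/41) -> +(41/17)
  reduce: (7/17)
  reciprocity: (7/17) -> +(17/7)
  reduce: (3/7)
  reciprocity: (3/7) -> -(7/3)
  reduce: (1/3)
  (1/3) = 1
Product of signs = -1

-1


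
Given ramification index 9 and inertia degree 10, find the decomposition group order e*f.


|D_P| = e * f
= 9 * 10
= 90

90


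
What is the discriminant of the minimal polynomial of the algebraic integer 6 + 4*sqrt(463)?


The element 6 + 4*sqrt(463) has minimal polynomial:
x^2 - 12*x - 7372
Discriminant = (-12)^2 - 4*(-7372)
= 144 + 29488
= 29632

29632


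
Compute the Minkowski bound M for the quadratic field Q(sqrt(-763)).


d = -763, d mod 4 = 1, so disc(K) = d = -763; |disc(K)| = 763
Imaginary quadratic field, so n = 2, s = r2 = 1, r1 = 0
M = (n!/n^n) * (4/pi)^s * sqrt(|disc(K)|) = (2!/2^2) * (4/pi)^1 * sqrt(763)
= 0.5 * 1.273240 * 27.622455
= 17.5850

17.5850


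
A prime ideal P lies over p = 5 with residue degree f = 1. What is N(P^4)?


N(P^a) = p^(a*f)
= 5^(4*1)
= 5^4
= 625

625


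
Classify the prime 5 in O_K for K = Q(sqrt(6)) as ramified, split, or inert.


K = Q(sqrt(6)). Since d mod 4 = 2, disc(K) = 24.
Check p | disc: 24 mod 5 = 4.
p does not divide disc. Compute Legendre symbol (d/p):
1^((5-1)/2) mod 5 = 1
(d/p) = 1, so p splits: (p) = P*P' with e=1, f=1, g=2.
Therefore p is split.

split


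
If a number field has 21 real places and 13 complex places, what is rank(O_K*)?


By Dirichlet's unit theorem:
rank = r1 + r2 - 1
= 21 + 13 - 1
= 33

33


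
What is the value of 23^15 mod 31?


p = 31 is prime and the exponent is (p-1)/2 = 15, so by Euler's criterion 23^15 = (23/31) = +1 or -1 mod 31.
Compute by square-and-multiply:
  15 = 8 + 4 + 2 + 1 (binary 1111)
  Repeated squaring mod 31: 23^1 = 23, 23^2 = 2, 23^4 = 4, 23^8 = 16
  23^15 = 23^8 * 23^4 * 23^2 * 23^1 = 16 * 4 * 2 * 23 mod 31
    16 * 4 = 64 = 2 mod 31
    2 * 2 = 4 = 4 mod 31
    4 * 23 = 92 = 30 mod 31
  23^15 = 30 mod 31
Result 30 = p - 1 = -1 mod 31: 23 is a quadratic non-residue mod 31. As a residue in [0, p-1] the value is 30.
23^15 mod 31 = 30

30


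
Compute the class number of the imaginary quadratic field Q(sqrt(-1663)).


K = Q(sqrt(-1663)). d mod 4 = 1, so D = disc(K) = d = -1663
h(K) equals the number of primitive reduced positive-definite forms (a, b, c) = a*x^2 + b*x*y + c*y^2 with b^2 - 4ac = D,
where reduced means |b| <= a <= c, with b >= 0 whenever |b| = a or a = c, and primitive means gcd(a, b, c) = 1.
Reduced forces 3a^2 <= |D| = 1663, so 1 <= a <= 23; b must have the parity of D, and c = (b^2 - D)/(4a) must be an integer >= a.
Enumerate a = 1..23, b in [-a, a]:
  a=1: (1, 1, 416)  [1]
  a=2: (2, -1, 208), (2, 1, 208)  [2]
  a=3: none
  a=4: (4, -1, 104), (4, 1, 104)  [2]
  a=5..7: none
  a=8: (8, -1, 52), (8, 1, 52)  [2]
  a=9..10: none
  a=11: (11, -3, 38), (11, 3, 38)  [2]
  a=12: none
  a=13: (13, -1, 32), (13, 1, 32)  [2]
  a=14..15: none
  a=16: (16, -1, 26), (16, 1, 26)  [2]
  a=17..18: none
  a=19: (19, -3, 22), (19, 3, 22)  [2]
  a=20..21: none
  a=22: (22, -19, 23), (22, 19, 23)  [2]
  a=23: none
Total reduced forms: 1 + 2 + 2 + 2 + 2 + 2 + 2 + 2 + 2 = 17
h = 17

17


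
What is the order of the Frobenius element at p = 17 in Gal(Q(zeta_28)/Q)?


The Frobenius at p in Gal(Q(zeta_n)/Q) = (Z/nZ)* is the class of p, so its order is ord_28(17), the smallest k >= 1 with 17^k = 1 mod 28.
n = 28 = 2^2 * 7, phi(28) = 12; the order divides phi(n).
Divisors of 12: 1, 2, 3, 4, 6, 12
Repeated squaring mod 28: 17^1 = 17, 17^2 = 9, 17^4 = 25, 17^8 = 9
Test divisors in increasing order:
  k=1: 17^1 = 17 mod 28
  k=2: 17^2 = 9 mod 28
  k=3: 17^3 = 9 * 17 = 13 mod 28
  k=4: 17^4 = 25 mod 28
  k=6: 17^6 = 25 * 9 = 1 mod 28  <- first divisor giving 1
Order = 6

6


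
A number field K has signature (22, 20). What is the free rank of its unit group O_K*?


By Dirichlet's unit theorem:
rank = r1 + r2 - 1
= 22 + 20 - 1
= 41

41


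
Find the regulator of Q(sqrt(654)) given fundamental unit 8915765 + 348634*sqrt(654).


epsilon = 8915765 + 348634*sqrt(654)
= 1.7832e+07
R = ln(1.7832e+07)
= 16.6965

16.6965


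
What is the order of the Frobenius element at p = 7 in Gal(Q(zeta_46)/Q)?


The Frobenius at p in Gal(Q(zeta_n)/Q) = (Z/nZ)* is the class of p, so its order is ord_46(7), the smallest k >= 1 with 7^k = 1 mod 46.
n = 46 = 2 * 23, phi(46) = 22; the order divides phi(n).
Divisors of 22: 1, 2, 11, 22
Repeated squaring mod 46: 7^1 = 7, 7^2 = 3, 7^4 = 9, 7^8 = 35, 7^16 = 29
Test divisors in increasing order:
  k=1: 7^1 = 7 mod 46
  k=2: 7^2 = 3 mod 46
  k=11: 7^11 = 35 * 3 * 7 = 45 mod 46
  k=22: 7^22 = 29 * 9 * 3 = 1 mod 46  <- first divisor giving 1
Order = 22

22


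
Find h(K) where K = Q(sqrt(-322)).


K = Q(sqrt(-322)). d mod 4 = 2, so D = disc(K) = 4d = -1288
h(K) equals the number of primitive reduced positive-definite forms (a, b, c) = a*x^2 + b*x*y + c*y^2 with b^2 - 4ac = D,
where reduced means |b| <= a <= c, with b >= 0 whenever |b| = a or a = c, and primitive means gcd(a, b, c) = 1.
Reduced forces 3a^2 <= |D| = 1288, so 1 <= a <= 20; b must have the parity of D, and c = (b^2 - D)/(4a) must be an integer >= a.
Enumerate a = 1..20, b in [-a, a]:
  a=1: (1, 0, 322)  [1]
  a=2: (2, 0, 161)  [1]
  a=3..6: none
  a=7: (7, 0, 46)  [1]
  a=8..12: none
  a=13: (13, -8, 26), (13, 8, 26)  [2]
  a=14: (14, 0, 23)  [1]
  a=15..16: none
  a=17: (17, -2, 19), (17, 2, 19)  [2]
  a=18..20: none
Total reduced forms: 1 + 1 + 1 + 2 + 1 + 2 = 8
h = 8

8


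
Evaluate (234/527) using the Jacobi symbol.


Compute (234/527) via quadratic reciprocity:
  pull out 2: (2/527) = +1  (since 527 mod 8 = 7)
  reciprocity: (117/527) -> +(527/117)
  reduce: (59/117)
  reciprocity: (59/117) -> +(117/59)
  reduce: (58/59)
  pull out 2: (2/59) = -1  (since 59 mod 8 = 3)
  reciprocity: (29/59) -> +(59/29)
  reduce: (1/29)
  (1/29) = 1
Product of signs = -1

-1


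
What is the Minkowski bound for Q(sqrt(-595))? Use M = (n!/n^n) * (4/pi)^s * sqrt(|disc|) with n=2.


d = -595, d mod 4 = 1, so disc(K) = d = -595; |disc(K)| = 595
Imaginary quadratic field, so n = 2, s = r2 = 1, r1 = 0
M = (n!/n^n) * (4/pi)^s * sqrt(|disc(K)|) = (2!/2^2) * (4/pi)^1 * sqrt(595)
= 0.5 * 1.273240 * 24.392622
= 15.5288

15.5288


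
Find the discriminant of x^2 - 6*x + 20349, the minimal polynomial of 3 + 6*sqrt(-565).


The element 3 + 6*sqrt(-565) has minimal polynomial:
x^2 - 6*x + 20349
Discriminant = (-6)^2 - 4*(20349)
= 36 - 81396
= -81360

-81360


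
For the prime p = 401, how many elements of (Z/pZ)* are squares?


For prime p, the number of non-zero quadratic residues is (p-1)/2.
= (401-1)/2
= 200

200


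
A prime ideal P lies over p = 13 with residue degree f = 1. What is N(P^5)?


N(P^a) = p^(a*f)
= 13^(5*1)
= 13^5
= 371293

371293


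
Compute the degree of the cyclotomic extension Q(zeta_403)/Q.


The degree equals Euler's totient phi(403).
403 = 13 * 31
phi(403) = 360

360


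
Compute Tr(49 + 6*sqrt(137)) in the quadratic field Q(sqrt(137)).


Tr(a + b*sqrt(d)) = (a + b*sqrt(d)) + (a - b*sqrt(d)) = 2a
= 2 * (49)
= 98

98


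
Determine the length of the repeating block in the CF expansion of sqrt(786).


Run the CF algorithm for sqrt(786).
a_0 = floor(sqrt(786)) = 28; set m_0=0, q_0=1.
Recurrence: m' = q*a - m,  q' = (d - m'^2)/q,  a' = floor((a_0 + m')/q').
  step 1: m=28, q=2, a=28
  step 2: m=28, q=1, a=56
a_2 = 2*a_0 = 56, so the period closes here.
sqrt(786) = [28; 28, 56]
Period length = 2

2


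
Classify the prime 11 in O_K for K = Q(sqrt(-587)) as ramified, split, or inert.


K = Q(sqrt(-587)). Since d mod 4 = 1, disc(K) = -587.
Check p | disc: -587 mod 11 = 7.
p does not divide disc. Compute Legendre symbol (d/p):
7^((11-1)/2) mod 11 = -1
(d/p) = -1, so p is inert: (p) stays prime with e=1, f=2, g=1.
Therefore p is inert.

inert


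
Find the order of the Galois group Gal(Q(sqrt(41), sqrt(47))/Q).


The 2 square roots of distinct primes are multiplicatively independent over Q,
so [K:Q] = 2^2 and Gal(K/Q) is isomorphic to (Z/2Z)^2.
|Gal| = 2^2 = 4

4


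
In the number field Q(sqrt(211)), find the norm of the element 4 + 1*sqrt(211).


N(a + b*sqrt(d)) = a^2 - d*b^2
= (4)^2 - (211)*(1)^2
= 16 - 211
= -195

-195
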